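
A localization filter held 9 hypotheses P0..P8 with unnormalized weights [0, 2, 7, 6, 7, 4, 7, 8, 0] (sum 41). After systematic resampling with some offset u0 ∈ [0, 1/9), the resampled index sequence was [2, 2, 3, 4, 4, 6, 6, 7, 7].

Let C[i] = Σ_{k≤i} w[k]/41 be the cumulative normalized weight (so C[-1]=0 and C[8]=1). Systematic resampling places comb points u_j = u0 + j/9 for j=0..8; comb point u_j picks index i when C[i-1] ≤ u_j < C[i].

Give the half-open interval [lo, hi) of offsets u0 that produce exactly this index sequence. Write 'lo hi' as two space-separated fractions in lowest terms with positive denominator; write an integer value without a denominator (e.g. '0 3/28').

C = [0, 2/41, 9/41, 15/41, 22/41, 26/41, 33/41, 1, 1]
j=0 picked index 2: u0 ∈ [2/41, 9/41)
j=1 picked index 2: u0 ∈ [-23/369, 40/369)
j=2 picked index 3: u0 ∈ [-1/369, 53/369)
j=3 picked index 4: u0 ∈ [4/123, 25/123)
j=4 picked index 4: u0 ∈ [-29/369, 34/369)
j=5 picked index 6: u0 ∈ [29/369, 92/369)
j=6 picked index 6: u0 ∈ [-4/123, 17/123)
j=7 picked index 7: u0 ∈ [10/369, 2/9)
j=8 picked index 7: u0 ∈ [-31/369, 1/9)
intersection: [29/369, 34/369)

29/369 34/369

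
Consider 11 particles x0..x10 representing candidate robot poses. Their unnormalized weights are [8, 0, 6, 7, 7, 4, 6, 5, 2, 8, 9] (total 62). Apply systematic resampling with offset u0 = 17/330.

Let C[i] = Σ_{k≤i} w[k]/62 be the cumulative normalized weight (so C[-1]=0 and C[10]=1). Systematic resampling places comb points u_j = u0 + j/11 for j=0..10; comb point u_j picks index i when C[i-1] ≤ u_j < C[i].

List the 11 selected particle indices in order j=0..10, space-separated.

0 2 3 3 4 5 6 7 9 10 10

C = [4/31, 4/31, 7/31, 21/62, 14/31, 16/31, 19/31, 43/62, 45/62, 53/62, 1]
j=0: u_0=17/330 ∈ [0, 4/31) → index 0
j=1: u_1=47/330 ∈ [4/31, 7/31) → index 2
j=2: u_2=7/30 ∈ [7/31, 21/62) → index 3
j=3: u_3=107/330 ∈ [7/31, 21/62) → index 3
j=4: u_4=137/330 ∈ [21/62, 14/31) → index 4
j=5: u_5=167/330 ∈ [14/31, 16/31) → index 5
j=6: u_6=197/330 ∈ [16/31, 19/31) → index 6
j=7: u_7=227/330 ∈ [19/31, 43/62) → index 7
j=8: u_8=257/330 ∈ [45/62, 53/62) → index 9
j=9: u_9=287/330 ∈ [53/62, 1) → index 10
j=10: u_10=317/330 ∈ [53/62, 1) → index 10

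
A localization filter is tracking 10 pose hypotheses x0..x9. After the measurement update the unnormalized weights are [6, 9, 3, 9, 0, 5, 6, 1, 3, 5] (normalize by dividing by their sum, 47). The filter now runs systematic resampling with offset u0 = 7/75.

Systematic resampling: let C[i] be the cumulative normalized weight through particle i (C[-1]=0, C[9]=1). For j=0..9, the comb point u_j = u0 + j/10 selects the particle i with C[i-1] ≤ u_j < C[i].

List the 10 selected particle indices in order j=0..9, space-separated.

0 1 1 3 3 5 6 6 8 9

C = [6/47, 15/47, 18/47, 27/47, 27/47, 32/47, 38/47, 39/47, 42/47, 1]
j=0: u_0=7/75 ∈ [0, 6/47) → index 0
j=1: u_1=29/150 ∈ [6/47, 15/47) → index 1
j=2: u_2=22/75 ∈ [6/47, 15/47) → index 1
j=3: u_3=59/150 ∈ [18/47, 27/47) → index 3
j=4: u_4=37/75 ∈ [18/47, 27/47) → index 3
j=5: u_5=89/150 ∈ [27/47, 32/47) → index 5
j=6: u_6=52/75 ∈ [32/47, 38/47) → index 6
j=7: u_7=119/150 ∈ [32/47, 38/47) → index 6
j=8: u_8=67/75 ∈ [39/47, 42/47) → index 8
j=9: u_9=149/150 ∈ [42/47, 1) → index 9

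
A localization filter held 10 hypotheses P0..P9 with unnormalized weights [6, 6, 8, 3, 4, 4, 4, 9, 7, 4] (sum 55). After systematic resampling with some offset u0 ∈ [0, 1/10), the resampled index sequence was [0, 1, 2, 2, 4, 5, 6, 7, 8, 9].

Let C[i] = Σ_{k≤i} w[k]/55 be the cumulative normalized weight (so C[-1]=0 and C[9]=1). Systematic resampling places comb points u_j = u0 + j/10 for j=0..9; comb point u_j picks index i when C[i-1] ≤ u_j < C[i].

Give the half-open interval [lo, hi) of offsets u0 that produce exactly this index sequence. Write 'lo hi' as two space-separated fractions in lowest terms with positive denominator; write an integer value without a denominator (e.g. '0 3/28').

3/110 2/55

C = [6/55, 12/55, 4/11, 23/55, 27/55, 31/55, 7/11, 4/5, 51/55, 1]
j=0 picked index 0: u0 ∈ [0, 6/55)
j=1 picked index 1: u0 ∈ [1/110, 13/110)
j=2 picked index 2: u0 ∈ [1/55, 9/55)
j=3 picked index 2: u0 ∈ [-9/110, 7/110)
j=4 picked index 4: u0 ∈ [1/55, 1/11)
j=5 picked index 5: u0 ∈ [-1/110, 7/110)
j=6 picked index 6: u0 ∈ [-2/55, 2/55)
j=7 picked index 7: u0 ∈ [-7/110, 1/10)
j=8 picked index 8: u0 ∈ [0, 7/55)
j=9 picked index 9: u0 ∈ [3/110, 1/10)
intersection: [3/110, 2/55)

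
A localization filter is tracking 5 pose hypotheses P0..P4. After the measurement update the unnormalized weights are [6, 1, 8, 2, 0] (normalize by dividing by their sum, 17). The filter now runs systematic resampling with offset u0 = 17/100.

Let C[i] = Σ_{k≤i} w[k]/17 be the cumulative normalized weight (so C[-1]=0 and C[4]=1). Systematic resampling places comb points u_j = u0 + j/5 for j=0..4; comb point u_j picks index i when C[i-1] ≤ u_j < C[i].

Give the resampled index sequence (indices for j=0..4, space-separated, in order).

0 1 2 2 3

C = [6/17, 7/17, 15/17, 1, 1]
j=0: u_0=17/100 ∈ [0, 6/17) → index 0
j=1: u_1=37/100 ∈ [6/17, 7/17) → index 1
j=2: u_2=57/100 ∈ [7/17, 15/17) → index 2
j=3: u_3=77/100 ∈ [7/17, 15/17) → index 2
j=4: u_4=97/100 ∈ [15/17, 1) → index 3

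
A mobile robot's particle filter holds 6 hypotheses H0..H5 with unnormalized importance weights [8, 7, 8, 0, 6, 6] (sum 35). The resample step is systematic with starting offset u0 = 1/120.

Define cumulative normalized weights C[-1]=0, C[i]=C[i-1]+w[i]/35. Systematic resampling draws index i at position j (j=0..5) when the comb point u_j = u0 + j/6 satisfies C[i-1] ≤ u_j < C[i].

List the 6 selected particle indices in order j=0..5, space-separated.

C = [8/35, 3/7, 23/35, 23/35, 29/35, 1]
j=0: u_0=1/120 ∈ [0, 8/35) → index 0
j=1: u_1=7/40 ∈ [0, 8/35) → index 0
j=2: u_2=41/120 ∈ [8/35, 3/7) → index 1
j=3: u_3=61/120 ∈ [3/7, 23/35) → index 2
j=4: u_4=27/40 ∈ [23/35, 29/35) → index 4
j=5: u_5=101/120 ∈ [29/35, 1) → index 5

0 0 1 2 4 5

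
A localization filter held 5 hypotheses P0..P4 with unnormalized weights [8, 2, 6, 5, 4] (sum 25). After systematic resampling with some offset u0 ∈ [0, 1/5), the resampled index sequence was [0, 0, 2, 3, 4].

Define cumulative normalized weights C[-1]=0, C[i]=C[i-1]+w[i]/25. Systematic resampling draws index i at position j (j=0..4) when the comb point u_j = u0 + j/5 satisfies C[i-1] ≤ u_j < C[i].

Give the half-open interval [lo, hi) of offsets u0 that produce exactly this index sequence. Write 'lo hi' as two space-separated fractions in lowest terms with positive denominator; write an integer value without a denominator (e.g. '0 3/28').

1/25 3/25

C = [8/25, 2/5, 16/25, 21/25, 1]
j=0 picked index 0: u0 ∈ [0, 8/25)
j=1 picked index 0: u0 ∈ [-1/5, 3/25)
j=2 picked index 2: u0 ∈ [0, 6/25)
j=3 picked index 3: u0 ∈ [1/25, 6/25)
j=4 picked index 4: u0 ∈ [1/25, 1/5)
intersection: [1/25, 3/25)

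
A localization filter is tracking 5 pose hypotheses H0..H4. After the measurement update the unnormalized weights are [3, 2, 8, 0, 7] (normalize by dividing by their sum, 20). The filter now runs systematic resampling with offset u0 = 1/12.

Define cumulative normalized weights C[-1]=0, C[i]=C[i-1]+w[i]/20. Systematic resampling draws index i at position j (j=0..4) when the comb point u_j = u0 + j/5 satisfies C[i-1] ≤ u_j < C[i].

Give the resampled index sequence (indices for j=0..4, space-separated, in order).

0 2 2 4 4

C = [3/20, 1/4, 13/20, 13/20, 1]
j=0: u_0=1/12 ∈ [0, 3/20) → index 0
j=1: u_1=17/60 ∈ [1/4, 13/20) → index 2
j=2: u_2=29/60 ∈ [1/4, 13/20) → index 2
j=3: u_3=41/60 ∈ [13/20, 1) → index 4
j=4: u_4=53/60 ∈ [13/20, 1) → index 4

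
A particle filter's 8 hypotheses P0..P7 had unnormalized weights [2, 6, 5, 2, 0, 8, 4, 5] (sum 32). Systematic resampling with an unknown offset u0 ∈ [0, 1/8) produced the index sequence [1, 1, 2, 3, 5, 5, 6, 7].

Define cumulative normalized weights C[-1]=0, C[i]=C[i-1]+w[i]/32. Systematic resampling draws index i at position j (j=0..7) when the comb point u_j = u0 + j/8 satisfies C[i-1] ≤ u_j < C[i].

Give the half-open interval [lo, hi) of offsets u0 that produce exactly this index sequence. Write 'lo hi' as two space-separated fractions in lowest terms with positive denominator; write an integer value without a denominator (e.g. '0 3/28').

1/16 3/32

C = [1/16, 1/4, 13/32, 15/32, 15/32, 23/32, 27/32, 1]
j=0 picked index 1: u0 ∈ [1/16, 1/4)
j=1 picked index 1: u0 ∈ [-1/16, 1/8)
j=2 picked index 2: u0 ∈ [0, 5/32)
j=3 picked index 3: u0 ∈ [1/32, 3/32)
j=4 picked index 5: u0 ∈ [-1/32, 7/32)
j=5 picked index 5: u0 ∈ [-5/32, 3/32)
j=6 picked index 6: u0 ∈ [-1/32, 3/32)
j=7 picked index 7: u0 ∈ [-1/32, 1/8)
intersection: [1/16, 3/32)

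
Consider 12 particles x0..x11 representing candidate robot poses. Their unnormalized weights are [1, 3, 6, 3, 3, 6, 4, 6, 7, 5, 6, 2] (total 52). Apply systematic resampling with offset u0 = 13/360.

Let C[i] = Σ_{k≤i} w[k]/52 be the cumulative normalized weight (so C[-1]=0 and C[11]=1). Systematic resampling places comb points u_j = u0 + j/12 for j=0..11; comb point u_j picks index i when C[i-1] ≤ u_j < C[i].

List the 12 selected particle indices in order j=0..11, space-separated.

1 2 3 4 5 6 7 8 8 9 10 10

C = [1/52, 1/13, 5/26, 1/4, 4/13, 11/26, 1/2, 8/13, 3/4, 11/13, 25/26, 1]
j=0: u_0=13/360 ∈ [1/52, 1/13) → index 1
j=1: u_1=43/360 ∈ [1/13, 5/26) → index 2
j=2: u_2=73/360 ∈ [5/26, 1/4) → index 3
j=3: u_3=103/360 ∈ [1/4, 4/13) → index 4
j=4: u_4=133/360 ∈ [4/13, 11/26) → index 5
j=5: u_5=163/360 ∈ [11/26, 1/2) → index 6
j=6: u_6=193/360 ∈ [1/2, 8/13) → index 7
j=7: u_7=223/360 ∈ [8/13, 3/4) → index 8
j=8: u_8=253/360 ∈ [8/13, 3/4) → index 8
j=9: u_9=283/360 ∈ [3/4, 11/13) → index 9
j=10: u_10=313/360 ∈ [11/13, 25/26) → index 10
j=11: u_11=343/360 ∈ [11/13, 25/26) → index 10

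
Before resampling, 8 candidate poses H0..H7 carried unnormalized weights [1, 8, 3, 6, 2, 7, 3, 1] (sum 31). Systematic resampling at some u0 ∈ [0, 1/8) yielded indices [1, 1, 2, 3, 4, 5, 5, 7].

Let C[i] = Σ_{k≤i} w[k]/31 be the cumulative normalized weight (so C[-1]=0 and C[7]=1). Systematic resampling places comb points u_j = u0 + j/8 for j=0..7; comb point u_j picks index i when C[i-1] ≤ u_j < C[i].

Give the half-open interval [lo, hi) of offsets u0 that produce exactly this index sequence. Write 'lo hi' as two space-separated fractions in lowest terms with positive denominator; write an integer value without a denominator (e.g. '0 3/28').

C = [1/31, 9/31, 12/31, 18/31, 20/31, 27/31, 30/31, 1]
j=0 picked index 1: u0 ∈ [1/31, 9/31)
j=1 picked index 1: u0 ∈ [-23/248, 41/248)
j=2 picked index 2: u0 ∈ [5/124, 17/124)
j=3 picked index 3: u0 ∈ [3/248, 51/248)
j=4 picked index 4: u0 ∈ [5/62, 9/62)
j=5 picked index 5: u0 ∈ [5/248, 61/248)
j=6 picked index 5: u0 ∈ [-13/124, 15/124)
j=7 picked index 7: u0 ∈ [23/248, 1/8)
intersection: [23/248, 15/124)

23/248 15/124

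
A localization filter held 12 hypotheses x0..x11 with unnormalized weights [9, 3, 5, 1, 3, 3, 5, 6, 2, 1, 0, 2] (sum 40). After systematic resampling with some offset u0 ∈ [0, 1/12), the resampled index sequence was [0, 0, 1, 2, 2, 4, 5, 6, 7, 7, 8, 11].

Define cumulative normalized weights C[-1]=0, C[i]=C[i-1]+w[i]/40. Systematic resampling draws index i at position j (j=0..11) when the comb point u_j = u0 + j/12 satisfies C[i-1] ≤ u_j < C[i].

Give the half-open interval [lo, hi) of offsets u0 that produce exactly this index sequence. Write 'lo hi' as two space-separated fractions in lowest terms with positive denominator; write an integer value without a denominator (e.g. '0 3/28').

7/120 1/12

C = [9/40, 3/10, 17/40, 9/20, 21/40, 3/5, 29/40, 7/8, 37/40, 19/20, 19/20, 1]
j=0 picked index 0: u0 ∈ [0, 9/40)
j=1 picked index 0: u0 ∈ [-1/12, 17/120)
j=2 picked index 1: u0 ∈ [7/120, 2/15)
j=3 picked index 2: u0 ∈ [1/20, 7/40)
j=4 picked index 2: u0 ∈ [-1/30, 11/120)
j=5 picked index 4: u0 ∈ [1/30, 13/120)
j=6 picked index 5: u0 ∈ [1/40, 1/10)
j=7 picked index 6: u0 ∈ [1/60, 17/120)
j=8 picked index 7: u0 ∈ [7/120, 5/24)
j=9 picked index 7: u0 ∈ [-1/40, 1/8)
j=10 picked index 8: u0 ∈ [1/24, 11/120)
j=11 picked index 11: u0 ∈ [1/30, 1/12)
intersection: [7/120, 1/12)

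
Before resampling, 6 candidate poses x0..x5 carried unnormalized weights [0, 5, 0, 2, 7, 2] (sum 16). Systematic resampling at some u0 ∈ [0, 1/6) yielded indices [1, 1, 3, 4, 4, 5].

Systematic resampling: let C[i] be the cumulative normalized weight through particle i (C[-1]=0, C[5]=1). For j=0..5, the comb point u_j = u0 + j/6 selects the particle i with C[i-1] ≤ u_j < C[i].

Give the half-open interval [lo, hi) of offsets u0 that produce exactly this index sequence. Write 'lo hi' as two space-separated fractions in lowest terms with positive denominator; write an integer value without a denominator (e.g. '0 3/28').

C = [0, 5/16, 5/16, 7/16, 7/8, 1]
j=0 picked index 1: u0 ∈ [0, 5/16)
j=1 picked index 1: u0 ∈ [-1/6, 7/48)
j=2 picked index 3: u0 ∈ [-1/48, 5/48)
j=3 picked index 4: u0 ∈ [-1/16, 3/8)
j=4 picked index 4: u0 ∈ [-11/48, 5/24)
j=5 picked index 5: u0 ∈ [1/24, 1/6)
intersection: [1/24, 5/48)

1/24 5/48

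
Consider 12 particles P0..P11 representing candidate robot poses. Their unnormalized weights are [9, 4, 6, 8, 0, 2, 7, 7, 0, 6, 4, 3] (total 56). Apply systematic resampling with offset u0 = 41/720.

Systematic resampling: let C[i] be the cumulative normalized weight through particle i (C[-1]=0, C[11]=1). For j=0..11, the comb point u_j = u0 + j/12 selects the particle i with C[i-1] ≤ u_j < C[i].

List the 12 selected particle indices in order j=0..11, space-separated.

C = [9/56, 13/56, 19/56, 27/56, 27/56, 29/56, 9/14, 43/56, 43/56, 7/8, 53/56, 1]
j=0: u_0=41/720 ∈ [0, 9/56) → index 0
j=1: u_1=101/720 ∈ [0, 9/56) → index 0
j=2: u_2=161/720 ∈ [9/56, 13/56) → index 1
j=3: u_3=221/720 ∈ [13/56, 19/56) → index 2
j=4: u_4=281/720 ∈ [19/56, 27/56) → index 3
j=5: u_5=341/720 ∈ [19/56, 27/56) → index 3
j=6: u_6=401/720 ∈ [29/56, 9/14) → index 6
j=7: u_7=461/720 ∈ [29/56, 9/14) → index 6
j=8: u_8=521/720 ∈ [9/14, 43/56) → index 7
j=9: u_9=581/720 ∈ [43/56, 7/8) → index 9
j=10: u_10=641/720 ∈ [7/8, 53/56) → index 10
j=11: u_11=701/720 ∈ [53/56, 1) → index 11

0 0 1 2 3 3 6 6 7 9 10 11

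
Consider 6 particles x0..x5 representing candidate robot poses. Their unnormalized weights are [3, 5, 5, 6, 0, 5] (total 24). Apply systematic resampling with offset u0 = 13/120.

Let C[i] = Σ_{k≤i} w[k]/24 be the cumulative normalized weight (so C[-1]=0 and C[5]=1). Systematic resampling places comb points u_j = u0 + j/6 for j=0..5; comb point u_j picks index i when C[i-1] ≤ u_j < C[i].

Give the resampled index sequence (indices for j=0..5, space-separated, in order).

C = [1/8, 1/3, 13/24, 19/24, 19/24, 1]
j=0: u_0=13/120 ∈ [0, 1/8) → index 0
j=1: u_1=11/40 ∈ [1/8, 1/3) → index 1
j=2: u_2=53/120 ∈ [1/3, 13/24) → index 2
j=3: u_3=73/120 ∈ [13/24, 19/24) → index 3
j=4: u_4=31/40 ∈ [13/24, 19/24) → index 3
j=5: u_5=113/120 ∈ [19/24, 1) → index 5

0 1 2 3 3 5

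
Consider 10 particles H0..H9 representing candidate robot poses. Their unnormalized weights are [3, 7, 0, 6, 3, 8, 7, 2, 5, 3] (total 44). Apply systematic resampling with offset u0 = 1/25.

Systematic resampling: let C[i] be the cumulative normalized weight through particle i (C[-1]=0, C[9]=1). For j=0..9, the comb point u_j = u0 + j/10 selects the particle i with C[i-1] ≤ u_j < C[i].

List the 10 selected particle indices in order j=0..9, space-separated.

0 1 3 3 5 5 6 6 8 9

C = [3/44, 5/22, 5/22, 4/11, 19/44, 27/44, 17/22, 9/11, 41/44, 1]
j=0: u_0=1/25 ∈ [0, 3/44) → index 0
j=1: u_1=7/50 ∈ [3/44, 5/22) → index 1
j=2: u_2=6/25 ∈ [5/22, 4/11) → index 3
j=3: u_3=17/50 ∈ [5/22, 4/11) → index 3
j=4: u_4=11/25 ∈ [19/44, 27/44) → index 5
j=5: u_5=27/50 ∈ [19/44, 27/44) → index 5
j=6: u_6=16/25 ∈ [27/44, 17/22) → index 6
j=7: u_7=37/50 ∈ [27/44, 17/22) → index 6
j=8: u_8=21/25 ∈ [9/11, 41/44) → index 8
j=9: u_9=47/50 ∈ [41/44, 1) → index 9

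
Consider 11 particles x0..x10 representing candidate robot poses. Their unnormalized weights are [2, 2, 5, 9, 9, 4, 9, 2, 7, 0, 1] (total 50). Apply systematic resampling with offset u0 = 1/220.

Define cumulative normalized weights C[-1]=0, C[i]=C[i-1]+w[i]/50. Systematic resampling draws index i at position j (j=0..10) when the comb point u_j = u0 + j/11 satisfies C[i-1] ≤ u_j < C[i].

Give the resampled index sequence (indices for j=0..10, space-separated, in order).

0 2 3 3 4 4 5 6 6 7 8

C = [1/25, 2/25, 9/50, 9/25, 27/50, 31/50, 4/5, 21/25, 49/50, 49/50, 1]
j=0: u_0=1/220 ∈ [0, 1/25) → index 0
j=1: u_1=21/220 ∈ [2/25, 9/50) → index 2
j=2: u_2=41/220 ∈ [9/50, 9/25) → index 3
j=3: u_3=61/220 ∈ [9/50, 9/25) → index 3
j=4: u_4=81/220 ∈ [9/25, 27/50) → index 4
j=5: u_5=101/220 ∈ [9/25, 27/50) → index 4
j=6: u_6=11/20 ∈ [27/50, 31/50) → index 5
j=7: u_7=141/220 ∈ [31/50, 4/5) → index 6
j=8: u_8=161/220 ∈ [31/50, 4/5) → index 6
j=9: u_9=181/220 ∈ [4/5, 21/25) → index 7
j=10: u_10=201/220 ∈ [21/25, 49/50) → index 8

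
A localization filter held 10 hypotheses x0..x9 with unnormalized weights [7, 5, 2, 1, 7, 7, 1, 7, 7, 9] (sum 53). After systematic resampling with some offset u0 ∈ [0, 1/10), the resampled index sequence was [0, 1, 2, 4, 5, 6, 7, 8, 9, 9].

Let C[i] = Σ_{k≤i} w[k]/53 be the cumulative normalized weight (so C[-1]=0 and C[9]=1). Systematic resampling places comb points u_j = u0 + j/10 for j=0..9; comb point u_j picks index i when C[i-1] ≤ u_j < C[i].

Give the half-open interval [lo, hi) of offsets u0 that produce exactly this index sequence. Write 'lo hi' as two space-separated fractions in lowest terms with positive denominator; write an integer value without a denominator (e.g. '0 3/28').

5/106 17/265

C = [7/53, 12/53, 14/53, 15/53, 22/53, 29/53, 30/53, 37/53, 44/53, 1]
j=0 picked index 0: u0 ∈ [0, 7/53)
j=1 picked index 1: u0 ∈ [17/530, 67/530)
j=2 picked index 2: u0 ∈ [7/265, 17/265)
j=3 picked index 4: u0 ∈ [-9/530, 61/530)
j=4 picked index 5: u0 ∈ [4/265, 39/265)
j=5 picked index 6: u0 ∈ [5/106, 7/106)
j=6 picked index 7: u0 ∈ [-9/265, 26/265)
j=7 picked index 8: u0 ∈ [-1/530, 69/530)
j=8 picked index 9: u0 ∈ [8/265, 1/5)
j=9 picked index 9: u0 ∈ [-37/530, 1/10)
intersection: [5/106, 17/265)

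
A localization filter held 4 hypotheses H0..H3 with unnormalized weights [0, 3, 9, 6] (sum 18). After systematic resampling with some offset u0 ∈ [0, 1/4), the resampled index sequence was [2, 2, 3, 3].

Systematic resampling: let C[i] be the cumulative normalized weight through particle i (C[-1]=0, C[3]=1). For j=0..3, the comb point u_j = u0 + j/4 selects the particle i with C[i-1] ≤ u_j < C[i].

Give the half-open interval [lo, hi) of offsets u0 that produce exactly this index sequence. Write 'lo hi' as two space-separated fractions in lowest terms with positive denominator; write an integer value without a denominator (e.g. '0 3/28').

C = [0, 1/6, 2/3, 1]
j=0 picked index 2: u0 ∈ [1/6, 2/3)
j=1 picked index 2: u0 ∈ [-1/12, 5/12)
j=2 picked index 3: u0 ∈ [1/6, 1/2)
j=3 picked index 3: u0 ∈ [-1/12, 1/4)
intersection: [1/6, 1/4)

1/6 1/4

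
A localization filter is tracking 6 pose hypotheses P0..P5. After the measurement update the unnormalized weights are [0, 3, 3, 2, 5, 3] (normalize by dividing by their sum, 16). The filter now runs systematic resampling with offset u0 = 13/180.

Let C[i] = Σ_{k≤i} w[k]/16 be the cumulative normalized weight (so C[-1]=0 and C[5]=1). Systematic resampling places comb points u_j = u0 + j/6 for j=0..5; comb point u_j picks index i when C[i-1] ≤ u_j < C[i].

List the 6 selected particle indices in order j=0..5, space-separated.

1 2 3 4 4 5

C = [0, 3/16, 3/8, 1/2, 13/16, 1]
j=0: u_0=13/180 ∈ [0, 3/16) → index 1
j=1: u_1=43/180 ∈ [3/16, 3/8) → index 2
j=2: u_2=73/180 ∈ [3/8, 1/2) → index 3
j=3: u_3=103/180 ∈ [1/2, 13/16) → index 4
j=4: u_4=133/180 ∈ [1/2, 13/16) → index 4
j=5: u_5=163/180 ∈ [13/16, 1) → index 5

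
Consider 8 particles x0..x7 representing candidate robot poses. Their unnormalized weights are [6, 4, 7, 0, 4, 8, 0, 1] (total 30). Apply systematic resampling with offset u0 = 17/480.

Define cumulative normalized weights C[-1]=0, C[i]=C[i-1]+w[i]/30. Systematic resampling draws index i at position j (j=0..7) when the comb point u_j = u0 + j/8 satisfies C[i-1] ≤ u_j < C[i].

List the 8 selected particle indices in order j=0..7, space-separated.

C = [1/5, 1/3, 17/30, 17/30, 7/10, 29/30, 29/30, 1]
j=0: u_0=17/480 ∈ [0, 1/5) → index 0
j=1: u_1=77/480 ∈ [0, 1/5) → index 0
j=2: u_2=137/480 ∈ [1/5, 1/3) → index 1
j=3: u_3=197/480 ∈ [1/3, 17/30) → index 2
j=4: u_4=257/480 ∈ [1/3, 17/30) → index 2
j=5: u_5=317/480 ∈ [17/30, 7/10) → index 4
j=6: u_6=377/480 ∈ [7/10, 29/30) → index 5
j=7: u_7=437/480 ∈ [7/10, 29/30) → index 5

0 0 1 2 2 4 5 5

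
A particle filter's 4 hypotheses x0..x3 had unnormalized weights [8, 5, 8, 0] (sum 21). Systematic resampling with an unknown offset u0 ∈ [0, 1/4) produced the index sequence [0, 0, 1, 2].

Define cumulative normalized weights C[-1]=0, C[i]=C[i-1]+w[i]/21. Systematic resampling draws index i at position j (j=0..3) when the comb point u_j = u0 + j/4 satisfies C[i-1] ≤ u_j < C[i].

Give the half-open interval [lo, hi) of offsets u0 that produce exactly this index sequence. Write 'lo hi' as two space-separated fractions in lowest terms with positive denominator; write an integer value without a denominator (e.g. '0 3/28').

C = [8/21, 13/21, 1, 1]
j=0 picked index 0: u0 ∈ [0, 8/21)
j=1 picked index 0: u0 ∈ [-1/4, 11/84)
j=2 picked index 1: u0 ∈ [-5/42, 5/42)
j=3 picked index 2: u0 ∈ [-11/84, 1/4)
intersection: [0, 5/42)

0 5/42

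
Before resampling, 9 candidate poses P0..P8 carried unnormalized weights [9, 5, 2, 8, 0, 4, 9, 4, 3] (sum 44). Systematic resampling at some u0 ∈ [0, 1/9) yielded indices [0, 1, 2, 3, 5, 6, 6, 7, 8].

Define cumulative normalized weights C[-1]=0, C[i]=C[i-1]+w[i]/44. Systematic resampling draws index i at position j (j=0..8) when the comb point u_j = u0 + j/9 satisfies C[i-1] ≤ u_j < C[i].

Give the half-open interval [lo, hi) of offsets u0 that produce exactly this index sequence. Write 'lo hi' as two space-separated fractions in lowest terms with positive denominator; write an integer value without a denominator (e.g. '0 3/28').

10/99 1/9

C = [9/44, 7/22, 4/11, 6/11, 6/11, 7/11, 37/44, 41/44, 1]
j=0 picked index 0: u0 ∈ [0, 9/44)
j=1 picked index 1: u0 ∈ [37/396, 41/198)
j=2 picked index 2: u0 ∈ [19/198, 14/99)
j=3 picked index 3: u0 ∈ [1/33, 7/33)
j=4 picked index 5: u0 ∈ [10/99, 19/99)
j=5 picked index 6: u0 ∈ [8/99, 113/396)
j=6 picked index 6: u0 ∈ [-1/33, 23/132)
j=7 picked index 7: u0 ∈ [25/396, 61/396)
j=8 picked index 8: u0 ∈ [17/396, 1/9)
intersection: [10/99, 1/9)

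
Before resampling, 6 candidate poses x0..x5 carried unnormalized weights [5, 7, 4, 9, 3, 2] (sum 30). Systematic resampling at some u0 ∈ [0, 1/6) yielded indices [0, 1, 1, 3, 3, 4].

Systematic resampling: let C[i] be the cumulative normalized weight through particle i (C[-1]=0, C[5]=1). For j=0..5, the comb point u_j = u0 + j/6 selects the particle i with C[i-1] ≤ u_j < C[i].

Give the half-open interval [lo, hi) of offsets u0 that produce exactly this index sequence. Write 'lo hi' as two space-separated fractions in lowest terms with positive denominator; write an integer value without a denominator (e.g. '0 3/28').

C = [1/6, 2/5, 8/15, 5/6, 14/15, 1]
j=0 picked index 0: u0 ∈ [0, 1/6)
j=1 picked index 1: u0 ∈ [0, 7/30)
j=2 picked index 1: u0 ∈ [-1/6, 1/15)
j=3 picked index 3: u0 ∈ [1/30, 1/3)
j=4 picked index 3: u0 ∈ [-2/15, 1/6)
j=5 picked index 4: u0 ∈ [0, 1/10)
intersection: [1/30, 1/15)

1/30 1/15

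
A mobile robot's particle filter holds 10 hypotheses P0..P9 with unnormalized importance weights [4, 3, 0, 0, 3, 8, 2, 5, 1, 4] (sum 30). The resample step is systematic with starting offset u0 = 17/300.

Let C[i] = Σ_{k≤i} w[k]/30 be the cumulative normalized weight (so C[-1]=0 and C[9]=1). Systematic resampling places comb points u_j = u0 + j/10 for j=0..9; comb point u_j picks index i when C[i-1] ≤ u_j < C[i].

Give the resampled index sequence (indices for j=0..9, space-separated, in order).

0 1 4 5 5 5 6 7 8 9

C = [2/15, 7/30, 7/30, 7/30, 1/3, 3/5, 2/3, 5/6, 13/15, 1]
j=0: u_0=17/300 ∈ [0, 2/15) → index 0
j=1: u_1=47/300 ∈ [2/15, 7/30) → index 1
j=2: u_2=77/300 ∈ [7/30, 1/3) → index 4
j=3: u_3=107/300 ∈ [1/3, 3/5) → index 5
j=4: u_4=137/300 ∈ [1/3, 3/5) → index 5
j=5: u_5=167/300 ∈ [1/3, 3/5) → index 5
j=6: u_6=197/300 ∈ [3/5, 2/3) → index 6
j=7: u_7=227/300 ∈ [2/3, 5/6) → index 7
j=8: u_8=257/300 ∈ [5/6, 13/15) → index 8
j=9: u_9=287/300 ∈ [13/15, 1) → index 9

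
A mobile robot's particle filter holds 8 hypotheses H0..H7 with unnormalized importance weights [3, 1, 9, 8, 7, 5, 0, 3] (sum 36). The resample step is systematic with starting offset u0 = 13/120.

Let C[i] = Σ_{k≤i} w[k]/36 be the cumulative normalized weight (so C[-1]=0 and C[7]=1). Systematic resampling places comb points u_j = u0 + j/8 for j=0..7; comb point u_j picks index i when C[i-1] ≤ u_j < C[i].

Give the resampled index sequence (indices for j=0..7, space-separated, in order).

1 2 2 3 4 4 5 7

C = [1/12, 1/9, 13/36, 7/12, 7/9, 11/12, 11/12, 1]
j=0: u_0=13/120 ∈ [1/12, 1/9) → index 1
j=1: u_1=7/30 ∈ [1/9, 13/36) → index 2
j=2: u_2=43/120 ∈ [1/9, 13/36) → index 2
j=3: u_3=29/60 ∈ [13/36, 7/12) → index 3
j=4: u_4=73/120 ∈ [7/12, 7/9) → index 4
j=5: u_5=11/15 ∈ [7/12, 7/9) → index 4
j=6: u_6=103/120 ∈ [7/9, 11/12) → index 5
j=7: u_7=59/60 ∈ [11/12, 1) → index 7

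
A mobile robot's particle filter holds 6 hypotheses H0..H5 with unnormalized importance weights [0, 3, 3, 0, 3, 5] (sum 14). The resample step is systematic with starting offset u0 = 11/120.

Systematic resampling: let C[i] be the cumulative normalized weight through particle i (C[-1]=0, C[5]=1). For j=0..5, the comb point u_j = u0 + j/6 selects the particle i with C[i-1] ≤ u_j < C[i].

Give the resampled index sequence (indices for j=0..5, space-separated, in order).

1 2 2 4 5 5

C = [0, 3/14, 3/7, 3/7, 9/14, 1]
j=0: u_0=11/120 ∈ [0, 3/14) → index 1
j=1: u_1=31/120 ∈ [3/14, 3/7) → index 2
j=2: u_2=17/40 ∈ [3/14, 3/7) → index 2
j=3: u_3=71/120 ∈ [3/7, 9/14) → index 4
j=4: u_4=91/120 ∈ [9/14, 1) → index 5
j=5: u_5=37/40 ∈ [9/14, 1) → index 5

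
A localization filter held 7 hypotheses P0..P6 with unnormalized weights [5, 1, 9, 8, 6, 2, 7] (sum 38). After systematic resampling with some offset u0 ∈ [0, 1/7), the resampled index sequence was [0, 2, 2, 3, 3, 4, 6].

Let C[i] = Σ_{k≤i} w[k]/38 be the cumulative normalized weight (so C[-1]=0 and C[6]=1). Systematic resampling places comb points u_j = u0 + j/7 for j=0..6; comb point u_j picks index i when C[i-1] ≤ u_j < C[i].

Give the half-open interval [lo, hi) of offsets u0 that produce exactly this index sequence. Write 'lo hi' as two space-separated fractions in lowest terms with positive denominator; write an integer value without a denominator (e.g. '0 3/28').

2/133 9/266

C = [5/38, 3/19, 15/38, 23/38, 29/38, 31/38, 1]
j=0 picked index 0: u0 ∈ [0, 5/38)
j=1 picked index 2: u0 ∈ [2/133, 67/266)
j=2 picked index 2: u0 ∈ [-17/133, 29/266)
j=3 picked index 3: u0 ∈ [-9/266, 47/266)
j=4 picked index 3: u0 ∈ [-47/266, 9/266)
j=5 picked index 4: u0 ∈ [-29/266, 13/266)
j=6 picked index 6: u0 ∈ [-11/266, 1/7)
intersection: [2/133, 9/266)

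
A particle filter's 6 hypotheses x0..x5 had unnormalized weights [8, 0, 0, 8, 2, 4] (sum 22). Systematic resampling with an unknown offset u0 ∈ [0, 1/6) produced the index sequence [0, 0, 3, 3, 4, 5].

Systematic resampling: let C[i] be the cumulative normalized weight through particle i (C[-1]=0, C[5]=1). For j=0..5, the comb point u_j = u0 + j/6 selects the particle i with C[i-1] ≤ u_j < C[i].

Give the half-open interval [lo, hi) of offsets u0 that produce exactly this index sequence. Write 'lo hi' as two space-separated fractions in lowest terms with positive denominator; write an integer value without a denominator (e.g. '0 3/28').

C = [4/11, 4/11, 4/11, 8/11, 9/11, 1]
j=0 picked index 0: u0 ∈ [0, 4/11)
j=1 picked index 0: u0 ∈ [-1/6, 13/66)
j=2 picked index 3: u0 ∈ [1/33, 13/33)
j=3 picked index 3: u0 ∈ [-3/22, 5/22)
j=4 picked index 4: u0 ∈ [2/33, 5/33)
j=5 picked index 5: u0 ∈ [-1/66, 1/6)
intersection: [2/33, 5/33)

2/33 5/33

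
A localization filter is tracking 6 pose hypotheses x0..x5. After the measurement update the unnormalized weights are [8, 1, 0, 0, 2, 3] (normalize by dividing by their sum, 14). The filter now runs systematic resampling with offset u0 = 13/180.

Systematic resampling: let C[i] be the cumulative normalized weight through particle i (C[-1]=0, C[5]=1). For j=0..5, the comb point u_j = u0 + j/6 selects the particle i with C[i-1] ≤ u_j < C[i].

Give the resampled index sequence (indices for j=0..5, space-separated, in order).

0 0 0 1 4 5

C = [4/7, 9/14, 9/14, 9/14, 11/14, 1]
j=0: u_0=13/180 ∈ [0, 4/7) → index 0
j=1: u_1=43/180 ∈ [0, 4/7) → index 0
j=2: u_2=73/180 ∈ [0, 4/7) → index 0
j=3: u_3=103/180 ∈ [4/7, 9/14) → index 1
j=4: u_4=133/180 ∈ [9/14, 11/14) → index 4
j=5: u_5=163/180 ∈ [11/14, 1) → index 5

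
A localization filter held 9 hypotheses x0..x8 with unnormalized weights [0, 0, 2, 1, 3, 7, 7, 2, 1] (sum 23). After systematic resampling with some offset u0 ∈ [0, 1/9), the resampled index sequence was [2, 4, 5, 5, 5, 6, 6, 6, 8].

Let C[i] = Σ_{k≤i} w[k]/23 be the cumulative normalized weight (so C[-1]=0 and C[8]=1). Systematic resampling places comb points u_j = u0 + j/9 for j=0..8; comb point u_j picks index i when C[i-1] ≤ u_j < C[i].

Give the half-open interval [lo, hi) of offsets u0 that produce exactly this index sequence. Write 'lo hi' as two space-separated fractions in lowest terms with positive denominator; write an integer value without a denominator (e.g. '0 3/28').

C = [0, 0, 2/23, 3/23, 6/23, 13/23, 20/23, 22/23, 1]
j=0 picked index 2: u0 ∈ [0, 2/23)
j=1 picked index 4: u0 ∈ [4/207, 31/207)
j=2 picked index 5: u0 ∈ [8/207, 71/207)
j=3 picked index 5: u0 ∈ [-5/69, 16/69)
j=4 picked index 5: u0 ∈ [-38/207, 25/207)
j=5 picked index 6: u0 ∈ [2/207, 65/207)
j=6 picked index 6: u0 ∈ [-7/69, 14/69)
j=7 picked index 6: u0 ∈ [-44/207, 19/207)
j=8 picked index 8: u0 ∈ [14/207, 1/9)
intersection: [14/207, 2/23)

14/207 2/23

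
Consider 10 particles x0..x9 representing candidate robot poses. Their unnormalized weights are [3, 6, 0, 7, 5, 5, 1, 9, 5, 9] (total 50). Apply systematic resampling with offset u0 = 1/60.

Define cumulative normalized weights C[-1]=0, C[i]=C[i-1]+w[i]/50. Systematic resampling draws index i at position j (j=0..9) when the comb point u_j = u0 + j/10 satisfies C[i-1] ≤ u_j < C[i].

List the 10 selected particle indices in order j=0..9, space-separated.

C = [3/50, 9/50, 9/50, 8/25, 21/50, 13/25, 27/50, 18/25, 41/50, 1]
j=0: u_0=1/60 ∈ [0, 3/50) → index 0
j=1: u_1=7/60 ∈ [3/50, 9/50) → index 1
j=2: u_2=13/60 ∈ [9/50, 8/25) → index 3
j=3: u_3=19/60 ∈ [9/50, 8/25) → index 3
j=4: u_4=5/12 ∈ [8/25, 21/50) → index 4
j=5: u_5=31/60 ∈ [21/50, 13/25) → index 5
j=6: u_6=37/60 ∈ [27/50, 18/25) → index 7
j=7: u_7=43/60 ∈ [27/50, 18/25) → index 7
j=8: u_8=49/60 ∈ [18/25, 41/50) → index 8
j=9: u_9=11/12 ∈ [41/50, 1) → index 9

0 1 3 3 4 5 7 7 8 9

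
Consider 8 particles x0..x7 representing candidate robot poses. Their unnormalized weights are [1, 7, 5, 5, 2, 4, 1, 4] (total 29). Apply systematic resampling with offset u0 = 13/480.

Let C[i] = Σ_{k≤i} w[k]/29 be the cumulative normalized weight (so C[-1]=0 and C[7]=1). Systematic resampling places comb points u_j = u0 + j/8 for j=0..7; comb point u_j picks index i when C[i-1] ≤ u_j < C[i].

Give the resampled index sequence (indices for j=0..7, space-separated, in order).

0 1 2 2 3 4 5 7

C = [1/29, 8/29, 13/29, 18/29, 20/29, 24/29, 25/29, 1]
j=0: u_0=13/480 ∈ [0, 1/29) → index 0
j=1: u_1=73/480 ∈ [1/29, 8/29) → index 1
j=2: u_2=133/480 ∈ [8/29, 13/29) → index 2
j=3: u_3=193/480 ∈ [8/29, 13/29) → index 2
j=4: u_4=253/480 ∈ [13/29, 18/29) → index 3
j=5: u_5=313/480 ∈ [18/29, 20/29) → index 4
j=6: u_6=373/480 ∈ [20/29, 24/29) → index 5
j=7: u_7=433/480 ∈ [25/29, 1) → index 7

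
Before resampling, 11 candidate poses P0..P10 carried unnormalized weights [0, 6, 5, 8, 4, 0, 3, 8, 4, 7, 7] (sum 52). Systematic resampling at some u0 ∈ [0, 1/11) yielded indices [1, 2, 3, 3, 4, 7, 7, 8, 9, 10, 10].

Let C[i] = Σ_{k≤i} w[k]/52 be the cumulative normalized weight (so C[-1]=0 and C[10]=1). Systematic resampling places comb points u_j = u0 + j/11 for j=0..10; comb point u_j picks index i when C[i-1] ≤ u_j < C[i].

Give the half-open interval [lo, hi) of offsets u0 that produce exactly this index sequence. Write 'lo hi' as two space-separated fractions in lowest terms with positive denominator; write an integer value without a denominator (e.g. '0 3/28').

C = [0, 3/26, 11/52, 19/52, 23/52, 23/52, 1/2, 17/26, 19/26, 45/52, 1]
j=0 picked index 1: u0 ∈ [0, 3/26)
j=1 picked index 2: u0 ∈ [7/286, 69/572)
j=2 picked index 3: u0 ∈ [17/572, 105/572)
j=3 picked index 3: u0 ∈ [-35/572, 53/572)
j=4 picked index 4: u0 ∈ [1/572, 45/572)
j=5 picked index 7: u0 ∈ [1/22, 57/286)
j=6 picked index 7: u0 ∈ [-1/22, 31/286)
j=7 picked index 8: u0 ∈ [5/286, 27/286)
j=8 picked index 9: u0 ∈ [1/286, 79/572)
j=9 picked index 10: u0 ∈ [27/572, 2/11)
j=10 picked index 10: u0 ∈ [-25/572, 1/11)
intersection: [27/572, 45/572)

27/572 45/572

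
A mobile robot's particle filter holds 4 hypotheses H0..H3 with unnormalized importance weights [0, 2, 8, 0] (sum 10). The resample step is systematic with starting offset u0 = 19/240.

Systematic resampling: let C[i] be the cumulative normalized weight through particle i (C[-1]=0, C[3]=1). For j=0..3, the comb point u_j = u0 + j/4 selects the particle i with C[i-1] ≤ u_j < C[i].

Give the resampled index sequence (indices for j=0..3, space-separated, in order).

1 2 2 2

C = [0, 1/5, 1, 1]
j=0: u_0=19/240 ∈ [0, 1/5) → index 1
j=1: u_1=79/240 ∈ [1/5, 1) → index 2
j=2: u_2=139/240 ∈ [1/5, 1) → index 2
j=3: u_3=199/240 ∈ [1/5, 1) → index 2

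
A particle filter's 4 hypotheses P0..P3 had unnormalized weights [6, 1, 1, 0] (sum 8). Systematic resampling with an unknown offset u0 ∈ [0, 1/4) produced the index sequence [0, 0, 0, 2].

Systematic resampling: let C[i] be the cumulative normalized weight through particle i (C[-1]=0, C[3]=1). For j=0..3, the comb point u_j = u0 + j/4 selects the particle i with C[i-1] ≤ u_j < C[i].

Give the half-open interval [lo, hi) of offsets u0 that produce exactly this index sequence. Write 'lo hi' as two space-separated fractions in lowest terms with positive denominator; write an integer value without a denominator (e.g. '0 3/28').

C = [3/4, 7/8, 1, 1]
j=0 picked index 0: u0 ∈ [0, 3/4)
j=1 picked index 0: u0 ∈ [-1/4, 1/2)
j=2 picked index 0: u0 ∈ [-1/2, 1/4)
j=3 picked index 2: u0 ∈ [1/8, 1/4)
intersection: [1/8, 1/4)

1/8 1/4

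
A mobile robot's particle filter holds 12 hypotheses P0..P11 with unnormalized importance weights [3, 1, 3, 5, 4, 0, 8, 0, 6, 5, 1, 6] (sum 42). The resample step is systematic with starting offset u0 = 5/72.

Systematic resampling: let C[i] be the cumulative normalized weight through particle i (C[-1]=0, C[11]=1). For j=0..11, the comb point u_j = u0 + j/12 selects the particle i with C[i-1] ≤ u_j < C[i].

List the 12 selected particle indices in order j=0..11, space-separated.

0 2 3 4 6 6 6 8 9 9 11 11

C = [1/14, 2/21, 1/6, 2/7, 8/21, 8/21, 4/7, 4/7, 5/7, 5/6, 6/7, 1]
j=0: u_0=5/72 ∈ [0, 1/14) → index 0
j=1: u_1=11/72 ∈ [2/21, 1/6) → index 2
j=2: u_2=17/72 ∈ [1/6, 2/7) → index 3
j=3: u_3=23/72 ∈ [2/7, 8/21) → index 4
j=4: u_4=29/72 ∈ [8/21, 4/7) → index 6
j=5: u_5=35/72 ∈ [8/21, 4/7) → index 6
j=6: u_6=41/72 ∈ [8/21, 4/7) → index 6
j=7: u_7=47/72 ∈ [4/7, 5/7) → index 8
j=8: u_8=53/72 ∈ [5/7, 5/6) → index 9
j=9: u_9=59/72 ∈ [5/7, 5/6) → index 9
j=10: u_10=65/72 ∈ [6/7, 1) → index 11
j=11: u_11=71/72 ∈ [6/7, 1) → index 11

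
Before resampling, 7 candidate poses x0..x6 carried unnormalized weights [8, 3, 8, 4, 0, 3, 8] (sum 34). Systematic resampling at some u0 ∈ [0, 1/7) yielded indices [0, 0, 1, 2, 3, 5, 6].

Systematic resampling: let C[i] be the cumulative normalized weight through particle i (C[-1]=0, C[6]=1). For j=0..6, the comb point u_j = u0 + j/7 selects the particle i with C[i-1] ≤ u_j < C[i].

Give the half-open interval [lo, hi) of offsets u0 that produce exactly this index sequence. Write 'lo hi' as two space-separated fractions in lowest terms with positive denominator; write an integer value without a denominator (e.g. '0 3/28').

C = [4/17, 11/34, 19/34, 23/34, 23/34, 13/17, 1]
j=0 picked index 0: u0 ∈ [0, 4/17)
j=1 picked index 0: u0 ∈ [-1/7, 11/119)
j=2 picked index 1: u0 ∈ [-6/119, 9/238)
j=3 picked index 2: u0 ∈ [-25/238, 31/238)
j=4 picked index 3: u0 ∈ [-3/238, 25/238)
j=5 picked index 5: u0 ∈ [-9/238, 6/119)
j=6 picked index 6: u0 ∈ [-11/119, 1/7)
intersection: [0, 9/238)

0 9/238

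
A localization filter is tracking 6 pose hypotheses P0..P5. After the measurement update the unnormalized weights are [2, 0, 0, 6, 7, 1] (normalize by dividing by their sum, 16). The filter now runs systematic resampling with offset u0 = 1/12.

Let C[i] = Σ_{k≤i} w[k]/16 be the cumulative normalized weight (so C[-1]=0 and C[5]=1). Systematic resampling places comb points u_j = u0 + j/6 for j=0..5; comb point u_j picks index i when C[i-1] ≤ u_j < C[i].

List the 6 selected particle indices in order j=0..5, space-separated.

C = [1/8, 1/8, 1/8, 1/2, 15/16, 1]
j=0: u_0=1/12 ∈ [0, 1/8) → index 0
j=1: u_1=1/4 ∈ [1/8, 1/2) → index 3
j=2: u_2=5/12 ∈ [1/8, 1/2) → index 3
j=3: u_3=7/12 ∈ [1/2, 15/16) → index 4
j=4: u_4=3/4 ∈ [1/2, 15/16) → index 4
j=5: u_5=11/12 ∈ [1/2, 15/16) → index 4

0 3 3 4 4 4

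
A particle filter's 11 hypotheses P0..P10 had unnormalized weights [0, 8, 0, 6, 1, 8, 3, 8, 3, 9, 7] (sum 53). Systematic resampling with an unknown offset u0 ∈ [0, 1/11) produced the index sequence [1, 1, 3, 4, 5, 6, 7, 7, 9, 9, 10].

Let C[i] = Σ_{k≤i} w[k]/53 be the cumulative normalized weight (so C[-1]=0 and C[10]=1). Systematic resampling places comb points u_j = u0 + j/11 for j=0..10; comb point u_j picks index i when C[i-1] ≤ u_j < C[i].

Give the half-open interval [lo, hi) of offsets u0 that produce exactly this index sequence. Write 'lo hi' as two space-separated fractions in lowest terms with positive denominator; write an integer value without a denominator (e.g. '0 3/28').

0 3/583

C = [0, 8/53, 8/53, 14/53, 15/53, 23/53, 26/53, 34/53, 37/53, 46/53, 1]
j=0 picked index 1: u0 ∈ [0, 8/53)
j=1 picked index 1: u0 ∈ [-1/11, 35/583)
j=2 picked index 3: u0 ∈ [-18/583, 48/583)
j=3 picked index 4: u0 ∈ [-5/583, 6/583)
j=4 picked index 5: u0 ∈ [-47/583, 41/583)
j=5 picked index 6: u0 ∈ [-12/583, 21/583)
j=6 picked index 7: u0 ∈ [-32/583, 56/583)
j=7 picked index 7: u0 ∈ [-85/583, 3/583)
j=8 picked index 9: u0 ∈ [-17/583, 82/583)
j=9 picked index 9: u0 ∈ [-70/583, 29/583)
j=10 picked index 10: u0 ∈ [-24/583, 1/11)
intersection: [0, 3/583)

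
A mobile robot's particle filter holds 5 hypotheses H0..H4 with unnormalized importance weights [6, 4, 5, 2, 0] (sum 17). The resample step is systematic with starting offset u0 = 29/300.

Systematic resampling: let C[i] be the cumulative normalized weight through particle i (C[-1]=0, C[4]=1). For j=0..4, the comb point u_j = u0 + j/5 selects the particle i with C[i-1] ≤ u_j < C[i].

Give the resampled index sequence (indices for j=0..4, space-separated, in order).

0 0 1 2 3

C = [6/17, 10/17, 15/17, 1, 1]
j=0: u_0=29/300 ∈ [0, 6/17) → index 0
j=1: u_1=89/300 ∈ [0, 6/17) → index 0
j=2: u_2=149/300 ∈ [6/17, 10/17) → index 1
j=3: u_3=209/300 ∈ [10/17, 15/17) → index 2
j=4: u_4=269/300 ∈ [15/17, 1) → index 3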